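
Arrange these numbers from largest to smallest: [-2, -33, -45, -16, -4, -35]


Original list: [-2, -33, -45, -16, -4, -35]
Repeatedly take the largest remaining element:
  Remaining [-2, -33, -45, -16, -4, -35] -> largest is -2
  Remaining [-33, -45, -16, -4, -35] -> largest is -4
  Remaining [-33, -45, -16, -35] -> largest is -16
  Remaining [-33, -45, -35] -> largest is -33
  Remaining [-45, -35] -> largest is -35
  Remaining [-45] -> largest is -45
Collecting the picks in order gives the descending list.
Final answer: [-2, -4, -16, -33, -35, -45]


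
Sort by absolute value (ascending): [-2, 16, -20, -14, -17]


Compute absolute values:
  |-2| = 2
  |16| = 16
  |-20| = 20
  |-14| = 14
  |-17| = 17
Absolute values in increasing order: 2 < 14 < 16 < 17 < 20
Listing the original numbers in that order gives the answer.
Final answer: [-2, -14, 16, -17, -20]


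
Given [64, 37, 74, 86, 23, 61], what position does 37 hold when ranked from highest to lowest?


Sort descending: [86, 74, 64, 61, 37, 23]
Find 37 in the sorted list.
37 is at position 5.
Final answer: 5


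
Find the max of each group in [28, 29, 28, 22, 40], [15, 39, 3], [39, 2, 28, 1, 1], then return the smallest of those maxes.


Find max of each group:
  Group 1: [28, 29, 28, 22, 40] -> max = 40
  Group 2: [15, 39, 3] -> max = 39
  Group 3: [39, 2, 28, 1, 1] -> max = 39
Maxes: [40, 39, 39]
Minimum of maxes = 39
Final answer: 39


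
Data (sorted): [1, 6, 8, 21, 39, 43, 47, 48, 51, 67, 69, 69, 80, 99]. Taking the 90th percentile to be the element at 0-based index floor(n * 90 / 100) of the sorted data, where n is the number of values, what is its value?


The dataset has n = 14 elements.
Index = floor(14 * 90 / 100) = floor(1260 / 100) = floor(12.6) = 12
Counting from index 0 in the sorted data, the element at index 12 is 80.
Final answer: 80


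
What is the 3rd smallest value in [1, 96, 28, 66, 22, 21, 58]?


Sort ascending: [1, 21, 22, 28, 58, 66, 96]
The 3rd element (1-indexed) is at index 2.
Value = 22
Final answer: 22


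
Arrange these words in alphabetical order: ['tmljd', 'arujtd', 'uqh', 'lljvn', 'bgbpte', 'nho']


Compare strings character by character (the first differing letter decides):
  'arujtd' < 'bgbpte' since 'a' < 'b' at position 1
  'bgbpte' < 'lljvn' since 'b' < 'l' at position 1
  'lljvn' < 'nho' since 'l' < 'n' at position 1
  'nho' < 'tmljd' since 'n' < 't' at position 1
  'tmljd' < 'uqh' since 't' < 'u' at position 1
Chaining these comparisons gives the alphabetical order.
Final answer: ['arujtd', 'bgbpte', 'lljvn', 'nho', 'tmljd', 'uqh']


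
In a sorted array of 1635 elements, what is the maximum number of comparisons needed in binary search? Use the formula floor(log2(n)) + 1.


Binary search halves the search space each step.
Maximum comparisons = floor(log2(1635)) + 1
log2(1635) = 10.6751
floor(log2(1635)) = 10, so 10 + 1 = 11
Final answer: 11


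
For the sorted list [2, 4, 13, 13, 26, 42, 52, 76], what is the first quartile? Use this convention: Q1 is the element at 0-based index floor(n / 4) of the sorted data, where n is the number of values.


The list has n = 8 elements.
Q1 index = floor(8 / 4) = floor(2) = 2
Counting from index 0 in the sorted data, the element at index 2 is 13.
Final answer: 13


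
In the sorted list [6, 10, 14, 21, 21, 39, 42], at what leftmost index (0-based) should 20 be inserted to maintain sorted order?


List is sorted: [6, 10, 14, 21, 21, 39, 42]
We need the leftmost position where 20 can be inserted, i.e. the first index whose element is >= 20 (or the end of the list if none is).
Binary search with low=0, high=7 (0-based indices):
  low=0, high=7, mid=3: a[3]=21 >= 20, so high = 3
  low=0, high=3, mid=1: a[1]=10 < 20, so low = 2
  low=2, high=3, mid=2: a[2]=14 < 20, so low = 3
Now low = high = 3, so the insertion index is 3.
Final answer: 3


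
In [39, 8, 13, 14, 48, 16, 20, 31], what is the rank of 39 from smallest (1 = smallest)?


Sort ascending: [8, 13, 14, 16, 20, 31, 39, 48]
Find 39 in the sorted list.
39 is at position 7 (1-indexed).
Final answer: 7


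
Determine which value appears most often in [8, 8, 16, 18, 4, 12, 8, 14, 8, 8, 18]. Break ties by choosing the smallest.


Count the frequency of each value:
  4 appears 1 time(s)
  8 appears 5 time(s)
  12 appears 1 time(s)
  14 appears 1 time(s)
  16 appears 1 time(s)
  18 appears 2 time(s)
Maximum frequency is 5.
Only 8 reaches that frequency, so it is the mode.
Final answer: 8


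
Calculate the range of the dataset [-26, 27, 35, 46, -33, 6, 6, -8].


Maximum value: 46
Minimum value: -33
Range = 46 - (-33) = 79
Final answer: 79


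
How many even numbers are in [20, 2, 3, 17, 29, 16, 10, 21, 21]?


Check each element:
  20 is even
  2 is even
  3 is odd
  17 is odd
  29 is odd
  16 is even
  10 is even
  21 is odd
  21 is odd
Evens: [20, 2, 16, 10]
Count of evens = 4
Final answer: 4


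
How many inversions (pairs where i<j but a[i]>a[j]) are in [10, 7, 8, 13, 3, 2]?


For each element, count the later elements that are smaller than it:
  10 (index 0): smaller elements after it = [7, 8, 3, 2] -> 4
  7 (index 1): smaller elements after it = [3, 2] -> 2
  8 (index 2): smaller elements after it = [3, 2] -> 2
  13 (index 3): smaller elements after it = [3, 2] -> 2
  3 (index 4): smaller elements after it = [2] -> 1
Total inversions = 4 + 2 + 2 + 2 + 1 = 11
Final answer: 11


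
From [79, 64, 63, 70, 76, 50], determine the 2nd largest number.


Sort descending: [79, 76, 70, 64, 63, 50]
The 2nd element (1-indexed) is at index 1.
Value = 76
Final answer: 76


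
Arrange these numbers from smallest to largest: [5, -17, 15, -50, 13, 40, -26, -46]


Original list: [5, -17, 15, -50, 13, 40, -26, -46]
Repeatedly take the smallest remaining element:
  Remaining [5, -17, 15, -50, 13, 40, -26, -46] -> smallest is -50
  Remaining [5, -17, 15, 13, 40, -26, -46] -> smallest is -46
  Remaining [5, -17, 15, 13, 40, -26] -> smallest is -26
  Remaining [5, -17, 15, 13, 40] -> smallest is -17
  Remaining [5, 15, 13, 40] -> smallest is 5
  Remaining [15, 13, 40] -> smallest is 13
  Remaining [15, 40] -> smallest is 15
  Remaining [40] -> smallest is 40
Collecting the picks in order gives the sorted list.
Final answer: [-50, -46, -26, -17, 5, 13, 15, 40]


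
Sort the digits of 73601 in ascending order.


The number 73601 has digits: 7, 3, 6, 0, 1
Sorted: 0, 1, 3, 6, 7
Joining the sorted digits gives the result.
Final answer: 01367


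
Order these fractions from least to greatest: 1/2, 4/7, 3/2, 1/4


Convert to decimal for comparison:
  1/2 = 0.5
  4/7 = 0.5714
  3/2 = 1.5
  1/4 = 0.25
Decimals in increasing order: 0.25 < 0.5 < 0.5714 < 1.5
Writing each back as its fraction gives the sorted order.
Final answer: 1/4, 1/2, 4/7, 3/2


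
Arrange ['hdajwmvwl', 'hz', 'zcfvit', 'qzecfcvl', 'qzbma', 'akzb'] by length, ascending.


Compute lengths:
  'hdajwmvwl' has length 9
  'hz' has length 2
  'zcfvit' has length 6
  'qzecfcvl' has length 8
  'qzbma' has length 5
  'akzb' has length 4
Lengths in increasing order: 2 < 4 < 5 < 6 < 8 < 9
Listing the words in that order gives the answer.
Final answer: ['hz', 'akzb', 'qzbma', 'zcfvit', 'qzecfcvl', 'hdajwmvwl']


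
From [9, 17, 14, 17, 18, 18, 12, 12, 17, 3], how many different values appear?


List all unique values:
Distinct values: [3, 9, 12, 14, 17, 18]
Count = 6
Final answer: 6


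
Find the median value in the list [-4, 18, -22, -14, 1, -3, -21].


First, sort the list: [-22, -21, -14, -4, -3, 1, 18]
The list has 7 elements (odd count).
The middle index is 3 (0-based), and the element there is -4.
Final answer: -4


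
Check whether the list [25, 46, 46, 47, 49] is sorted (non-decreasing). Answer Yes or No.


Check consecutive pairs:
  25 <= 46? True
  46 <= 46? True
  46 <= 47? True
  47 <= 49? True
Every consecutive pair is in order, so the list is non-decreasing.
Final answer: Yes


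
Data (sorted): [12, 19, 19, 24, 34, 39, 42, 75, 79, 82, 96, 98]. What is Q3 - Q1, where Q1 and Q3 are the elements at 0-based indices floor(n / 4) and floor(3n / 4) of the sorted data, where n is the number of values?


The data has n = 12 elements.
Q1 index = floor(12 / 4) = floor(3) = 3; Q3 index = floor(3 * 12 / 4) = floor(9) = 9
Q1 = element at index 3 = 24
Q3 = element at index 9 = 82
IQR = 82 - 24 = 58
Final answer: 58


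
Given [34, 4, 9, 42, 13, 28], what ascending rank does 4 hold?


Sort ascending: [4, 9, 13, 28, 34, 42]
Find 4 in the sorted list.
4 is at position 1 (1-indexed).
Final answer: 1


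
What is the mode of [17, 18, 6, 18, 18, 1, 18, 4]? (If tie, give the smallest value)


Count the frequency of each value:
  1 appears 1 time(s)
  4 appears 1 time(s)
  6 appears 1 time(s)
  17 appears 1 time(s)
  18 appears 4 time(s)
Maximum frequency is 4.
Only 18 reaches that frequency, so it is the mode.
Final answer: 18


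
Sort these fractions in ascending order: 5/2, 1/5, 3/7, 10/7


Convert to decimal for comparison:
  5/2 = 2.5
  1/5 = 0.2
  3/7 = 0.4286
  10/7 = 1.4286
Decimals in increasing order: 0.2 < 0.4286 < 1.4286 < 2.5
Writing each back as its fraction gives the sorted order.
Final answer: 1/5, 3/7, 10/7, 5/2


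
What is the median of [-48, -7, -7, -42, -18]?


First, sort the list: [-48, -42, -18, -7, -7]
The list has 5 elements (odd count).
The middle index is 2 (0-based), and the element there is -18.
Final answer: -18


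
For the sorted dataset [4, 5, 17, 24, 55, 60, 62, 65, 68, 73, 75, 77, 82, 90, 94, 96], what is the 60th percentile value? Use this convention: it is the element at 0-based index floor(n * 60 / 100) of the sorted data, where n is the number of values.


The dataset has n = 16 elements.
Index = floor(16 * 60 / 100) = floor(960 / 100) = floor(9.6) = 9
Counting from index 0 in the sorted data, the element at index 9 is 73.
Final answer: 73


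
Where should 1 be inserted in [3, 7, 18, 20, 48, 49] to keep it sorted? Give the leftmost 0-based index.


List is sorted: [3, 7, 18, 20, 48, 49]
We need the leftmost position where 1 can be inserted, i.e. the first index whose element is >= 1 (or the end of the list if none is).
Binary search with low=0, high=6 (0-based indices):
  low=0, high=6, mid=3: a[3]=20 >= 1, so high = 3
  low=0, high=3, mid=1: a[1]=7 >= 1, so high = 1
  low=0, high=1, mid=0: a[0]=3 >= 1, so high = 0
Now low = high = 0, so the insertion index is 0.
Final answer: 0


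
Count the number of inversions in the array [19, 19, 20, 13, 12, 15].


For each element, count the later elements that are smaller than it:
  19 (index 0): smaller elements after it = [13, 12, 15] -> 3
  19 (index 1): smaller elements after it = [13, 12, 15] -> 3
  20 (index 2): smaller elements after it = [13, 12, 15] -> 3
  13 (index 3): smaller elements after it = [12] -> 1
  12 (index 4): smaller elements after it = [] -> 0
Total inversions = 3 + 3 + 3 + 1 + 0 = 10
Final answer: 10


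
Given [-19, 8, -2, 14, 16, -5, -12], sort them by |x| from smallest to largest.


Compute absolute values:
  |-19| = 19
  |8| = 8
  |-2| = 2
  |14| = 14
  |16| = 16
  |-5| = 5
  |-12| = 12
Absolute values in increasing order: 2 < 5 < 8 < 12 < 14 < 16 < 19
Listing the original numbers in that order gives the answer.
Final answer: [-2, -5, 8, -12, 14, 16, -19]


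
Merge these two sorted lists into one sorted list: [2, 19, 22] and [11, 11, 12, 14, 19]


List A: [2, 19, 22]
List B: [11, 11, 12, 14, 19]
Repeatedly compare the front elements and take the smaller:
  2 vs 11 -> take 2
  19 vs 11 -> take 11
  19 vs 11 -> take 11
  19 vs 12 -> take 12
  19 vs 14 -> take 14
  19 vs 19 -> take 19
  22 vs 19 -> take 19
  B is exhausted; append the rest of A: [22]
Final answer: [2, 11, 11, 12, 14, 19, 19, 22]


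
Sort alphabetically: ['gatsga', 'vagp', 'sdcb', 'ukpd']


Compare strings character by character (the first differing letter decides):
  'gatsga' < 'sdcb' since 'g' < 's' at position 1
  'sdcb' < 'ukpd' since 's' < 'u' at position 1
  'ukpd' < 'vagp' since 'u' < 'v' at position 1
Chaining these comparisons gives the alphabetical order.
Final answer: ['gatsga', 'sdcb', 'ukpd', 'vagp']


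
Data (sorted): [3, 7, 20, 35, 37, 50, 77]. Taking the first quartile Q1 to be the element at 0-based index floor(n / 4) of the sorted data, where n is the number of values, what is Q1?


The list has n = 7 elements.
Q1 index = floor(7 / 4) = floor(1.75) = 1
Counting from index 0 in the sorted data, the element at index 1 is 7.
Final answer: 7


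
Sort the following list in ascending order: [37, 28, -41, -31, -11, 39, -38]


Original list: [37, 28, -41, -31, -11, 39, -38]
Repeatedly take the smallest remaining element:
  Remaining [37, 28, -41, -31, -11, 39, -38] -> smallest is -41
  Remaining [37, 28, -31, -11, 39, -38] -> smallest is -38
  Remaining [37, 28, -31, -11, 39] -> smallest is -31
  Remaining [37, 28, -11, 39] -> smallest is -11
  Remaining [37, 28, 39] -> smallest is 28
  Remaining [37, 39] -> smallest is 37
  Remaining [39] -> smallest is 39
Collecting the picks in order gives the sorted list.
Final answer: [-41, -38, -31, -11, 28, 37, 39]


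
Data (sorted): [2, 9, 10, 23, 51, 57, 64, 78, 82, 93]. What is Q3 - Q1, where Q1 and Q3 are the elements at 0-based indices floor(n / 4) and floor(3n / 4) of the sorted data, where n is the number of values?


The data has n = 10 elements.
Q1 index = floor(10 / 4) = floor(2.5) = 2; Q3 index = floor(3 * 10 / 4) = floor(7.5) = 7
Q1 = element at index 2 = 10
Q3 = element at index 7 = 78
IQR = 78 - 10 = 68
Final answer: 68


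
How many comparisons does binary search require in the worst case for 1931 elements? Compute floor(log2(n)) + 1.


Binary search halves the search space each step.
Maximum comparisons = floor(log2(1931)) + 1
log2(1931) = 10.9151
floor(log2(1931)) = 10, so 10 + 1 = 11
Final answer: 11


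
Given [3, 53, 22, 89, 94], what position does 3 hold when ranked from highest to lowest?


Sort descending: [94, 89, 53, 22, 3]
Find 3 in the sorted list.
3 is at position 5.
Final answer: 5


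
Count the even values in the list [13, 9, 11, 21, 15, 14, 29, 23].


Check each element:
  13 is odd
  9 is odd
  11 is odd
  21 is odd
  15 is odd
  14 is even
  29 is odd
  23 is odd
Evens: [14]
Count of evens = 1
Final answer: 1


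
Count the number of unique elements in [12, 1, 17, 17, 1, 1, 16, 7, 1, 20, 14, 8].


List all unique values:
Distinct values: [1, 7, 8, 12, 14, 16, 17, 20]
Count = 8
Final answer: 8


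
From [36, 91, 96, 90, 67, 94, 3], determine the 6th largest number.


Sort descending: [96, 94, 91, 90, 67, 36, 3]
The 6th element (1-indexed) is at index 5.
Value = 36
Final answer: 36


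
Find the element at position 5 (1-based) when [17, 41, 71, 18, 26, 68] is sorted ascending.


Sort ascending: [17, 18, 26, 41, 68, 71]
The 5th element (1-indexed) is at index 4.
Value = 68
Final answer: 68


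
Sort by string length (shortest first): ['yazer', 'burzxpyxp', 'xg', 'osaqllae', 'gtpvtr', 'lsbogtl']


Compute lengths:
  'yazer' has length 5
  'burzxpyxp' has length 9
  'xg' has length 2
  'osaqllae' has length 8
  'gtpvtr' has length 6
  'lsbogtl' has length 7
Lengths in increasing order: 2 < 5 < 6 < 7 < 8 < 9
Listing the words in that order gives the answer.
Final answer: ['xg', 'yazer', 'gtpvtr', 'lsbogtl', 'osaqllae', 'burzxpyxp']


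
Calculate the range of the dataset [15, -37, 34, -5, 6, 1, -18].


Maximum value: 34
Minimum value: -37
Range = 34 - (-37) = 71
Final answer: 71


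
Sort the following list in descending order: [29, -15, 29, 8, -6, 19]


Original list: [29, -15, 29, 8, -6, 19]
Repeatedly take the largest remaining element:
  Remaining [29, -15, 29, 8, -6, 19] -> largest is 29
  Remaining [-15, 29, 8, -6, 19] -> largest is 29
  Remaining [-15, 8, -6, 19] -> largest is 19
  Remaining [-15, 8, -6] -> largest is 8
  Remaining [-15, -6] -> largest is -6
  Remaining [-15] -> largest is -15
Collecting the picks in order gives the descending list.
Final answer: [29, 29, 19, 8, -6, -15]


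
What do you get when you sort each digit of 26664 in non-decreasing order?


The number 26664 has digits: 2, 6, 6, 6, 4
Sorted: 2, 4, 6, 6, 6
Joining the sorted digits gives the result.
Final answer: 24666


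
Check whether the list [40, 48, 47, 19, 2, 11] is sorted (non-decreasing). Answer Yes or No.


Check consecutive pairs:
  40 <= 48? True
  48 <= 47? False
  47 <= 19? False
  19 <= 2? False
  2 <= 11? True
3 consecutive pair(s) are out of order, so the list is not sorted.
Final answer: No


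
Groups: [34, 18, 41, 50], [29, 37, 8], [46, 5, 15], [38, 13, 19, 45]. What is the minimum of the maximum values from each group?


Find max of each group:
  Group 1: [34, 18, 41, 50] -> max = 50
  Group 2: [29, 37, 8] -> max = 37
  Group 3: [46, 5, 15] -> max = 46
  Group 4: [38, 13, 19, 45] -> max = 45
Maxes: [50, 37, 46, 45]
Minimum of maxes = 37
Final answer: 37


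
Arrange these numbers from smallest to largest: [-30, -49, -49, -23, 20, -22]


Original list: [-30, -49, -49, -23, 20, -22]
Repeatedly take the smallest remaining element:
  Remaining [-30, -49, -49, -23, 20, -22] -> smallest is -49
  Remaining [-30, -49, -23, 20, -22] -> smallest is -49
  Remaining [-30, -23, 20, -22] -> smallest is -30
  Remaining [-23, 20, -22] -> smallest is -23
  Remaining [20, -22] -> smallest is -22
  Remaining [20] -> smallest is 20
Collecting the picks in order gives the sorted list.
Final answer: [-49, -49, -30, -23, -22, 20]


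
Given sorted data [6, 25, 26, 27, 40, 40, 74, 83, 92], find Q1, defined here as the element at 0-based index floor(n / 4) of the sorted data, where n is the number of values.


The list has n = 9 elements.
Q1 index = floor(9 / 4) = floor(2.25) = 2
Counting from index 0 in the sorted data, the element at index 2 is 26.
Final answer: 26


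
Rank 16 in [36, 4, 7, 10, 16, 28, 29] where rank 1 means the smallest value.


Sort ascending: [4, 7, 10, 16, 28, 29, 36]
Find 16 in the sorted list.
16 is at position 4 (1-indexed).
Final answer: 4


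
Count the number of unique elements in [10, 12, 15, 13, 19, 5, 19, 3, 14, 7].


List all unique values:
Distinct values: [3, 5, 7, 10, 12, 13, 14, 15, 19]
Count = 9
Final answer: 9


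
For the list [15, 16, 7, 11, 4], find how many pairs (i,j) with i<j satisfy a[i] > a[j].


For each element, count the later elements that are smaller than it:
  15 (index 0): smaller elements after it = [7, 11, 4] -> 3
  16 (index 1): smaller elements after it = [7, 11, 4] -> 3
  7 (index 2): smaller elements after it = [4] -> 1
  11 (index 3): smaller elements after it = [4] -> 1
Total inversions = 3 + 3 + 1 + 1 = 8
Final answer: 8


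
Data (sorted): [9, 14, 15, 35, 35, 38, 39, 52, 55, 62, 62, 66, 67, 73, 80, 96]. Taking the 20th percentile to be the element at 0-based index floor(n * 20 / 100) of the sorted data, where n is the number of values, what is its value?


The dataset has n = 16 elements.
Index = floor(16 * 20 / 100) = floor(320 / 100) = floor(3.2) = 3
Counting from index 0 in the sorted data, the element at index 3 is 35.
Final answer: 35


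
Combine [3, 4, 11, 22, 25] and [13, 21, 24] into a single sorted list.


List A: [3, 4, 11, 22, 25]
List B: [13, 21, 24]
Repeatedly compare the front elements and take the smaller:
  3 vs 13 -> take 3
  4 vs 13 -> take 4
  11 vs 13 -> take 11
  22 vs 13 -> take 13
  22 vs 21 -> take 21
  22 vs 24 -> take 22
  25 vs 24 -> take 24
  B is exhausted; append the rest of A: [25]
Final answer: [3, 4, 11, 13, 21, 22, 24, 25]


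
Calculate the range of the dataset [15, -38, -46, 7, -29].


Maximum value: 15
Minimum value: -46
Range = 15 - (-46) = 61
Final answer: 61


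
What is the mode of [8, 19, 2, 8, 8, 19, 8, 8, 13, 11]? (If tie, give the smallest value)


Count the frequency of each value:
  2 appears 1 time(s)
  8 appears 5 time(s)
  11 appears 1 time(s)
  13 appears 1 time(s)
  19 appears 2 time(s)
Maximum frequency is 5.
Only 8 reaches that frequency, so it is the mode.
Final answer: 8


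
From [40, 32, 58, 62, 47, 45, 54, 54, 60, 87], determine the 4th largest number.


Sort descending: [87, 62, 60, 58, 54, 54, 47, 45, 40, 32]
The 4th element (1-indexed) is at index 3.
Value = 58
Final answer: 58


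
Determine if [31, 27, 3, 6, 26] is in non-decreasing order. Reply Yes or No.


Check consecutive pairs:
  31 <= 27? False
  27 <= 3? False
  3 <= 6? True
  6 <= 26? True
2 consecutive pair(s) are out of order, so the list is not sorted.
Final answer: No


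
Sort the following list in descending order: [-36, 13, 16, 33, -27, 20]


Original list: [-36, 13, 16, 33, -27, 20]
Repeatedly take the largest remaining element:
  Remaining [-36, 13, 16, 33, -27, 20] -> largest is 33
  Remaining [-36, 13, 16, -27, 20] -> largest is 20
  Remaining [-36, 13, 16, -27] -> largest is 16
  Remaining [-36, 13, -27] -> largest is 13
  Remaining [-36, -27] -> largest is -27
  Remaining [-36] -> largest is -36
Collecting the picks in order gives the descending list.
Final answer: [33, 20, 16, 13, -27, -36]


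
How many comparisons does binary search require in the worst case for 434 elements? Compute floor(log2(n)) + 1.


Binary search halves the search space each step.
Maximum comparisons = floor(log2(434)) + 1
log2(434) = 8.7616
floor(log2(434)) = 8, so 8 + 1 = 9
Final answer: 9


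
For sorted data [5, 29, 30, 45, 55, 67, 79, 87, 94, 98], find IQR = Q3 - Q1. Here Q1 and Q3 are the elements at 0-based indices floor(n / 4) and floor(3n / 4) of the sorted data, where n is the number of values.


The data has n = 10 elements.
Q1 index = floor(10 / 4) = floor(2.5) = 2; Q3 index = floor(3 * 10 / 4) = floor(7.5) = 7
Q1 = element at index 2 = 30
Q3 = element at index 7 = 87
IQR = 87 - 30 = 57
Final answer: 57


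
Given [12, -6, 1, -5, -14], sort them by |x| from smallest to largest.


Compute absolute values:
  |12| = 12
  |-6| = 6
  |1| = 1
  |-5| = 5
  |-14| = 14
Absolute values in increasing order: 1 < 5 < 6 < 12 < 14
Listing the original numbers in that order gives the answer.
Final answer: [1, -5, -6, 12, -14]


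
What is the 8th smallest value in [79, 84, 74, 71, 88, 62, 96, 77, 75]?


Sort ascending: [62, 71, 74, 75, 77, 79, 84, 88, 96]
The 8th element (1-indexed) is at index 7.
Value = 88
Final answer: 88


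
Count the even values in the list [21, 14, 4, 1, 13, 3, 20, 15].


Check each element:
  21 is odd
  14 is even
  4 is even
  1 is odd
  13 is odd
  3 is odd
  20 is even
  15 is odd
Evens: [14, 4, 20]
Count of evens = 3
Final answer: 3


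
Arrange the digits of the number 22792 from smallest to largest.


The number 22792 has digits: 2, 2, 7, 9, 2
Sorted: 2, 2, 2, 7, 9
Joining the sorted digits gives the result.
Final answer: 22279


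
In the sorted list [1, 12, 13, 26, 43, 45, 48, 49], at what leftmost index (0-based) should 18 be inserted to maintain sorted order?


List is sorted: [1, 12, 13, 26, 43, 45, 48, 49]
We need the leftmost position where 18 can be inserted, i.e. the first index whose element is >= 18 (or the end of the list if none is).
Binary search with low=0, high=8 (0-based indices):
  low=0, high=8, mid=4: a[4]=43 >= 18, so high = 4
  low=0, high=4, mid=2: a[2]=13 < 18, so low = 3
  low=3, high=4, mid=3: a[3]=26 >= 18, so high = 3
Now low = high = 3, so the insertion index is 3.
Final answer: 3


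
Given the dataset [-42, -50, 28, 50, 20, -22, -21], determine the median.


First, sort the list: [-50, -42, -22, -21, 20, 28, 50]
The list has 7 elements (odd count).
The middle index is 3 (0-based), and the element there is -21.
Final answer: -21


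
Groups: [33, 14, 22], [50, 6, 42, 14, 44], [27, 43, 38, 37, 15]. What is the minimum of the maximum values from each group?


Find max of each group:
  Group 1: [33, 14, 22] -> max = 33
  Group 2: [50, 6, 42, 14, 44] -> max = 50
  Group 3: [27, 43, 38, 37, 15] -> max = 43
Maxes: [33, 50, 43]
Minimum of maxes = 33
Final answer: 33


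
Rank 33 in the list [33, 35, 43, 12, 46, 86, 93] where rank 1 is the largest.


Sort descending: [93, 86, 46, 43, 35, 33, 12]
Find 33 in the sorted list.
33 is at position 6.
Final answer: 6


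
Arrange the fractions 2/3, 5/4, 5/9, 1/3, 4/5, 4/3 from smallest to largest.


Convert to decimal for comparison:
  2/3 = 0.6667
  5/4 = 1.25
  5/9 = 0.5556
  1/3 = 0.3333
  4/5 = 0.8
  4/3 = 1.3333
Decimals in increasing order: 0.3333 < 0.5556 < 0.6667 < 0.8 < 1.25 < 1.3333
Writing each back as its fraction gives the sorted order.
Final answer: 1/3, 5/9, 2/3, 4/5, 5/4, 4/3


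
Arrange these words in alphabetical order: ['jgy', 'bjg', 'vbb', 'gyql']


Compare strings character by character (the first differing letter decides):
  'bjg' < 'gyql' since 'b' < 'g' at position 1
  'gyql' < 'jgy' since 'g' < 'j' at position 1
  'jgy' < 'vbb' since 'j' < 'v' at position 1
Chaining these comparisons gives the alphabetical order.
Final answer: ['bjg', 'gyql', 'jgy', 'vbb']


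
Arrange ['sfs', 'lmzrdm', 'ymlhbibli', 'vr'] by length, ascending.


Compute lengths:
  'sfs' has length 3
  'lmzrdm' has length 6
  'ymlhbibli' has length 9
  'vr' has length 2
Lengths in increasing order: 2 < 3 < 6 < 9
Listing the words in that order gives the answer.
Final answer: ['vr', 'sfs', 'lmzrdm', 'ymlhbibli']


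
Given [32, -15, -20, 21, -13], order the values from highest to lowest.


Original list: [32, -15, -20, 21, -13]
Repeatedly take the largest remaining element:
  Remaining [32, -15, -20, 21, -13] -> largest is 32
  Remaining [-15, -20, 21, -13] -> largest is 21
  Remaining [-15, -20, -13] -> largest is -13
  Remaining [-15, -20] -> largest is -15
  Remaining [-20] -> largest is -20
Collecting the picks in order gives the descending list.
Final answer: [32, 21, -13, -15, -20]


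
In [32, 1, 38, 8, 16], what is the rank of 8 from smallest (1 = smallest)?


Sort ascending: [1, 8, 16, 32, 38]
Find 8 in the sorted list.
8 is at position 2 (1-indexed).
Final answer: 2


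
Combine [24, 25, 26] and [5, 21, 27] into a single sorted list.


List A: [24, 25, 26]
List B: [5, 21, 27]
Repeatedly compare the front elements and take the smaller:
  24 vs 5 -> take 5
  24 vs 21 -> take 21
  24 vs 27 -> take 24
  25 vs 27 -> take 25
  26 vs 27 -> take 26
  A is exhausted; append the rest of B: [27]
Final answer: [5, 21, 24, 25, 26, 27]


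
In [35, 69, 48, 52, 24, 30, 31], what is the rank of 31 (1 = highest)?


Sort descending: [69, 52, 48, 35, 31, 30, 24]
Find 31 in the sorted list.
31 is at position 5.
Final answer: 5


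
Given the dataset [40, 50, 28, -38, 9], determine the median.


First, sort the list: [-38, 9, 28, 40, 50]
The list has 5 elements (odd count).
The middle index is 2 (0-based), and the element there is 28.
Final answer: 28


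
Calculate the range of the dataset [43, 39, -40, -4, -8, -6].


Maximum value: 43
Minimum value: -40
Range = 43 - (-40) = 83
Final answer: 83


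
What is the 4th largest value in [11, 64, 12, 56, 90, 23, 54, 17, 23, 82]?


Sort descending: [90, 82, 64, 56, 54, 23, 23, 17, 12, 11]
The 4th element (1-indexed) is at index 3.
Value = 56
Final answer: 56


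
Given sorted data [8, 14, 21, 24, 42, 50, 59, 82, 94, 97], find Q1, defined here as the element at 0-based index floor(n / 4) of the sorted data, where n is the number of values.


The list has n = 10 elements.
Q1 index = floor(10 / 4) = floor(2.5) = 2
Counting from index 0 in the sorted data, the element at index 2 is 21.
Final answer: 21


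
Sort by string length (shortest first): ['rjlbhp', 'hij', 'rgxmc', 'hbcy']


Compute lengths:
  'rjlbhp' has length 6
  'hij' has length 3
  'rgxmc' has length 5
  'hbcy' has length 4
Lengths in increasing order: 3 < 4 < 5 < 6
Listing the words in that order gives the answer.
Final answer: ['hij', 'hbcy', 'rgxmc', 'rjlbhp']


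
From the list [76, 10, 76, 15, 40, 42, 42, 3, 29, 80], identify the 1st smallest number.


Sort ascending: [3, 10, 15, 29, 40, 42, 42, 76, 76, 80]
The 1st element (1-indexed) is at index 0.
Value = 3
Final answer: 3


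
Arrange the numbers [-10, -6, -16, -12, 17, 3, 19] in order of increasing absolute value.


Compute absolute values:
  |-10| = 10
  |-6| = 6
  |-16| = 16
  |-12| = 12
  |17| = 17
  |3| = 3
  |19| = 19
Absolute values in increasing order: 3 < 6 < 10 < 12 < 16 < 17 < 19
Listing the original numbers in that order gives the answer.
Final answer: [3, -6, -10, -12, -16, 17, 19]


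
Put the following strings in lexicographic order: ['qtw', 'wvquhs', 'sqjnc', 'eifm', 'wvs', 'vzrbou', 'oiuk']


Compare strings character by character (the first differing letter decides):
  'eifm' < 'oiuk' since 'e' < 'o' at position 1
  'oiuk' < 'qtw' since 'o' < 'q' at position 1
  'qtw' < 'sqjnc' since 'q' < 's' at position 1
  'sqjnc' < 'vzrbou' since 's' < 'v' at position 1
  'vzrbou' < 'wvquhs' since 'v' < 'w' at position 1
  'wvquhs' < 'wvs' since 'q' < 's' at position 3
Chaining these comparisons gives the alphabetical order.
Final answer: ['eifm', 'oiuk', 'qtw', 'sqjnc', 'vzrbou', 'wvquhs', 'wvs']


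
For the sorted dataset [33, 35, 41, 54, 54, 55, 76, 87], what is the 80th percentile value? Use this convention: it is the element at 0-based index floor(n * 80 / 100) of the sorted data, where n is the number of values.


The dataset has n = 8 elements.
Index = floor(8 * 80 / 100) = floor(640 / 100) = floor(6.4) = 6
Counting from index 0 in the sorted data, the element at index 6 is 76.
Final answer: 76


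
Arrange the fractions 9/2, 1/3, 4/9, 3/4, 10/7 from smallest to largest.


Convert to decimal for comparison:
  9/2 = 4.5
  1/3 = 0.3333
  4/9 = 0.4444
  3/4 = 0.75
  10/7 = 1.4286
Decimals in increasing order: 0.3333 < 0.4444 < 0.75 < 1.4286 < 4.5
Writing each back as its fraction gives the sorted order.
Final answer: 1/3, 4/9, 3/4, 10/7, 9/2


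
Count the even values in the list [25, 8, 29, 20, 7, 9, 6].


Check each element:
  25 is odd
  8 is even
  29 is odd
  20 is even
  7 is odd
  9 is odd
  6 is even
Evens: [8, 20, 6]
Count of evens = 3
Final answer: 3


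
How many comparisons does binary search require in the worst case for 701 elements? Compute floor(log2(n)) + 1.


Binary search halves the search space each step.
Maximum comparisons = floor(log2(701)) + 1
log2(701) = 9.4533
floor(log2(701)) = 9, so 9 + 1 = 10
Final answer: 10


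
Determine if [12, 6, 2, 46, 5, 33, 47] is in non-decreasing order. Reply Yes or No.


Check consecutive pairs:
  12 <= 6? False
  6 <= 2? False
  2 <= 46? True
  46 <= 5? False
  5 <= 33? True
  33 <= 47? True
3 consecutive pair(s) are out of order, so the list is not sorted.
Final answer: No


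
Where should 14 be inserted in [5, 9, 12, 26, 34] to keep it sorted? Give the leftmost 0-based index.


List is sorted: [5, 9, 12, 26, 34]
We need the leftmost position where 14 can be inserted, i.e. the first index whose element is >= 14 (or the end of the list if none is).
Binary search with low=0, high=5 (0-based indices):
  low=0, high=5, mid=2: a[2]=12 < 14, so low = 3
  low=3, high=5, mid=4: a[4]=34 >= 14, so high = 4
  low=3, high=4, mid=3: a[3]=26 >= 14, so high = 3
Now low = high = 3, so the insertion index is 3.
Final answer: 3


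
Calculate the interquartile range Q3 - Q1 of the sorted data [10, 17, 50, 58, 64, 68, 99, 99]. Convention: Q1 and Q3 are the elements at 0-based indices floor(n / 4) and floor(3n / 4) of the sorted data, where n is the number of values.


The data has n = 8 elements.
Q1 index = floor(8 / 4) = floor(2) = 2; Q3 index = floor(3 * 8 / 4) = floor(6) = 6
Q1 = element at index 2 = 50
Q3 = element at index 6 = 99
IQR = 99 - 50 = 49
Final answer: 49


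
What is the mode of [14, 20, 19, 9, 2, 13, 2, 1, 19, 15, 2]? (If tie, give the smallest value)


Count the frequency of each value:
  1 appears 1 time(s)
  2 appears 3 time(s)
  9 appears 1 time(s)
  13 appears 1 time(s)
  14 appears 1 time(s)
  15 appears 1 time(s)
  19 appears 2 time(s)
  20 appears 1 time(s)
Maximum frequency is 3.
Only 2 reaches that frequency, so it is the mode.
Final answer: 2


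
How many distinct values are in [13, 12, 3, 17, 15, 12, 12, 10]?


List all unique values:
Distinct values: [3, 10, 12, 13, 15, 17]
Count = 6
Final answer: 6


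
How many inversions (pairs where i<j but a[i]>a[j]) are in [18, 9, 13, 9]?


For each element, count the later elements that are smaller than it:
  18 (index 0): smaller elements after it = [9, 13, 9] -> 3
  9 (index 1): smaller elements after it = [] -> 0
  13 (index 2): smaller elements after it = [9] -> 1
Total inversions = 3 + 0 + 1 = 4
Final answer: 4


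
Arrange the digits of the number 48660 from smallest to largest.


The number 48660 has digits: 4, 8, 6, 6, 0
Sorted: 0, 4, 6, 6, 8
Joining the sorted digits gives the result.
Final answer: 04668


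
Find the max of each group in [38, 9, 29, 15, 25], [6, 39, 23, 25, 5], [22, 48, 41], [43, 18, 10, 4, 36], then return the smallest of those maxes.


Find max of each group:
  Group 1: [38, 9, 29, 15, 25] -> max = 38
  Group 2: [6, 39, 23, 25, 5] -> max = 39
  Group 3: [22, 48, 41] -> max = 48
  Group 4: [43, 18, 10, 4, 36] -> max = 43
Maxes: [38, 39, 48, 43]
Minimum of maxes = 38
Final answer: 38


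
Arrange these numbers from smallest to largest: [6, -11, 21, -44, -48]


Original list: [6, -11, 21, -44, -48]
Repeatedly take the smallest remaining element:
  Remaining [6, -11, 21, -44, -48] -> smallest is -48
  Remaining [6, -11, 21, -44] -> smallest is -44
  Remaining [6, -11, 21] -> smallest is -11
  Remaining [6, 21] -> smallest is 6
  Remaining [21] -> smallest is 21
Collecting the picks in order gives the sorted list.
Final answer: [-48, -44, -11, 6, 21]


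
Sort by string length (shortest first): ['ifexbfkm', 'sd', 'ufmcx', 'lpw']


Compute lengths:
  'ifexbfkm' has length 8
  'sd' has length 2
  'ufmcx' has length 5
  'lpw' has length 3
Lengths in increasing order: 2 < 3 < 5 < 8
Listing the words in that order gives the answer.
Final answer: ['sd', 'lpw', 'ufmcx', 'ifexbfkm']


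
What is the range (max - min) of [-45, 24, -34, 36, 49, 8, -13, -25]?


Maximum value: 49
Minimum value: -45
Range = 49 - (-45) = 94
Final answer: 94


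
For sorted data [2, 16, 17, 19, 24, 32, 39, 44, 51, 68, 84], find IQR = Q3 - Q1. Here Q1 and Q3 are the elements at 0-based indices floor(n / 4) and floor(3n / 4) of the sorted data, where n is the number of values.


The data has n = 11 elements.
Q1 index = floor(11 / 4) = floor(2.75) = 2; Q3 index = floor(3 * 11 / 4) = floor(8.25) = 8
Q1 = element at index 2 = 17
Q3 = element at index 8 = 51
IQR = 51 - 17 = 34
Final answer: 34


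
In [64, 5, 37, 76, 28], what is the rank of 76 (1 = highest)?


Sort descending: [76, 64, 37, 28, 5]
Find 76 in the sorted list.
76 is at position 1.
Final answer: 1


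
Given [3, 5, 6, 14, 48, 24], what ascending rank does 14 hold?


Sort ascending: [3, 5, 6, 14, 24, 48]
Find 14 in the sorted list.
14 is at position 4 (1-indexed).
Final answer: 4


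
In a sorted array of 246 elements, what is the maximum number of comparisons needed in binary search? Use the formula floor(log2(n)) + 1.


Binary search halves the search space each step.
Maximum comparisons = floor(log2(246)) + 1
log2(246) = 7.9425
floor(log2(246)) = 7, so 7 + 1 = 8
Final answer: 8


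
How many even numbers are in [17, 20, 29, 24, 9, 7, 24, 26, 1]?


Check each element:
  17 is odd
  20 is even
  29 is odd
  24 is even
  9 is odd
  7 is odd
  24 is even
  26 is even
  1 is odd
Evens: [20, 24, 24, 26]
Count of evens = 4
Final answer: 4


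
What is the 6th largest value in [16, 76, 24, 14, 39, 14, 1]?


Sort descending: [76, 39, 24, 16, 14, 14, 1]
The 6th element (1-indexed) is at index 5.
Value = 14
Final answer: 14


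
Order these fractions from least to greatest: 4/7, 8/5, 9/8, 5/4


Convert to decimal for comparison:
  4/7 = 0.5714
  8/5 = 1.6
  9/8 = 1.125
  5/4 = 1.25
Decimals in increasing order: 0.5714 < 1.125 < 1.25 < 1.6
Writing each back as its fraction gives the sorted order.
Final answer: 4/7, 9/8, 5/4, 8/5


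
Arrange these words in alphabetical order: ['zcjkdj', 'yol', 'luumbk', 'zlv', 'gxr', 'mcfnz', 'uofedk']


Compare strings character by character (the first differing letter decides):
  'gxr' < 'luumbk' since 'g' < 'l' at position 1
  'luumbk' < 'mcfnz' since 'l' < 'm' at position 1
  'mcfnz' < 'uofedk' since 'm' < 'u' at position 1
  'uofedk' < 'yol' since 'u' < 'y' at position 1
  'yol' < 'zcjkdj' since 'y' < 'z' at position 1
  'zcjkdj' < 'zlv' since 'c' < 'l' at position 2
Chaining these comparisons gives the alphabetical order.
Final answer: ['gxr', 'luumbk', 'mcfnz', 'uofedk', 'yol', 'zcjkdj', 'zlv']


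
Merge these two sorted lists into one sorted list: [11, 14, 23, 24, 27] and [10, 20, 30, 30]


List A: [11, 14, 23, 24, 27]
List B: [10, 20, 30, 30]
Repeatedly compare the front elements and take the smaller:
  11 vs 10 -> take 10
  11 vs 20 -> take 11
  14 vs 20 -> take 14
  23 vs 20 -> take 20
  23 vs 30 -> take 23
  24 vs 30 -> take 24
  27 vs 30 -> take 27
  A is exhausted; append the rest of B: [30, 30]
Final answer: [10, 11, 14, 20, 23, 24, 27, 30, 30]


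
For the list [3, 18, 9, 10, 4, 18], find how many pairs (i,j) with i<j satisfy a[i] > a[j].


For each element, count the later elements that are smaller than it:
  3 (index 0): smaller elements after it = [] -> 0
  18 (index 1): smaller elements after it = [9, 10, 4] -> 3
  9 (index 2): smaller elements after it = [4] -> 1
  10 (index 3): smaller elements after it = [4] -> 1
  4 (index 4): smaller elements after it = [] -> 0
Total inversions = 0 + 3 + 1 + 1 + 0 = 5
Final answer: 5


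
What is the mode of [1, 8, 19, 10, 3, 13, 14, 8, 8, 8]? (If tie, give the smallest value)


Count the frequency of each value:
  1 appears 1 time(s)
  3 appears 1 time(s)
  8 appears 4 time(s)
  10 appears 1 time(s)
  13 appears 1 time(s)
  14 appears 1 time(s)
  19 appears 1 time(s)
Maximum frequency is 4.
Only 8 reaches that frequency, so it is the mode.
Final answer: 8


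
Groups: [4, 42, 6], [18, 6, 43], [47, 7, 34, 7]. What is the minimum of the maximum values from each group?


Find max of each group:
  Group 1: [4, 42, 6] -> max = 42
  Group 2: [18, 6, 43] -> max = 43
  Group 3: [47, 7, 34, 7] -> max = 47
Maxes: [42, 43, 47]
Minimum of maxes = 42
Final answer: 42


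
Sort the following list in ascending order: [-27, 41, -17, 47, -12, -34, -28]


Original list: [-27, 41, -17, 47, -12, -34, -28]
Repeatedly take the smallest remaining element:
  Remaining [-27, 41, -17, 47, -12, -34, -28] -> smallest is -34
  Remaining [-27, 41, -17, 47, -12, -28] -> smallest is -28
  Remaining [-27, 41, -17, 47, -12] -> smallest is -27
  Remaining [41, -17, 47, -12] -> smallest is -17
  Remaining [41, 47, -12] -> smallest is -12
  Remaining [41, 47] -> smallest is 41
  Remaining [47] -> smallest is 47
Collecting the picks in order gives the sorted list.
Final answer: [-34, -28, -27, -17, -12, 41, 47]


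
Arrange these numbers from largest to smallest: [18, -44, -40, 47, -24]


Original list: [18, -44, -40, 47, -24]
Repeatedly take the largest remaining element:
  Remaining [18, -44, -40, 47, -24] -> largest is 47
  Remaining [18, -44, -40, -24] -> largest is 18
  Remaining [-44, -40, -24] -> largest is -24
  Remaining [-44, -40] -> largest is -40
  Remaining [-44] -> largest is -44
Collecting the picks in order gives the descending list.
Final answer: [47, 18, -24, -40, -44]


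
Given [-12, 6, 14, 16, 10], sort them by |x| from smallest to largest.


Compute absolute values:
  |-12| = 12
  |6| = 6
  |14| = 14
  |16| = 16
  |10| = 10
Absolute values in increasing order: 6 < 10 < 12 < 14 < 16
Listing the original numbers in that order gives the answer.
Final answer: [6, 10, -12, 14, 16]


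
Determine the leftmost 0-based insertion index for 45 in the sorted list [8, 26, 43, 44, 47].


List is sorted: [8, 26, 43, 44, 47]
We need the leftmost position where 45 can be inserted, i.e. the first index whose element is >= 45 (or the end of the list if none is).
Binary search with low=0, high=5 (0-based indices):
  low=0, high=5, mid=2: a[2]=43 < 45, so low = 3
  low=3, high=5, mid=4: a[4]=47 >= 45, so high = 4
  low=3, high=4, mid=3: a[3]=44 < 45, so low = 4
Now low = high = 4, so the insertion index is 4.
Final answer: 4
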